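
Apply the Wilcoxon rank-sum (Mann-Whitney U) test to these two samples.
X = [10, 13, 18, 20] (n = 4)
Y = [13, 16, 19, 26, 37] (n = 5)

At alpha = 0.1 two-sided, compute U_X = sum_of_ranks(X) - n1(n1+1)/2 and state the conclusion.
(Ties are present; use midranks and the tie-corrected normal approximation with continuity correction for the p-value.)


Step 1: Combine and sort all 9 observations; assign midranks.
sorted (value, group): (10,X), (13,X), (13,Y), (16,Y), (18,X), (19,Y), (20,X), (26,Y), (37,Y)
ranks: 10->1, 13->2.5, 13->2.5, 16->4, 18->5, 19->6, 20->7, 26->8, 37->9
Step 2: Rank sum for X: R1 = 1 + 2.5 + 5 + 7 = 15.5.
Step 3: U_X = R1 - n1(n1+1)/2 = 15.5 - 4*5/2 = 15.5 - 10 = 5.5.
       U_Y = n1*n2 - U_X = 20 - 5.5 = 14.5.
Step 4: Ties are present, so use the tie-corrected normal approximation (with continuity correction) for the p-value.
Step 5: p-value = 0.325163; compare to alpha = 0.1. fail to reject H0.

U_X = 5.5, p = 0.325163, fail to reject H0 at alpha = 0.1.


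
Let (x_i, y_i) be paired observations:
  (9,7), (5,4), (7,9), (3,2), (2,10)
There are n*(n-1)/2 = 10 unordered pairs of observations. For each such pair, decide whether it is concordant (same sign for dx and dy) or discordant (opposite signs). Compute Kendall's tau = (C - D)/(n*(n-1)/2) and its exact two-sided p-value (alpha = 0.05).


Step 1: Enumerate the 10 unordered pairs (i,j) with i<j and classify each by sign(x_j-x_i) * sign(y_j-y_i).
  (1,2):dx=-4,dy=-3->C; (1,3):dx=-2,dy=+2->D; (1,4):dx=-6,dy=-5->C; (1,5):dx=-7,dy=+3->D
  (2,3):dx=+2,dy=+5->C; (2,4):dx=-2,dy=-2->C; (2,5):dx=-3,dy=+6->D; (3,4):dx=-4,dy=-7->C
  (3,5):dx=-5,dy=+1->D; (4,5):dx=-1,dy=+8->D
Step 2: C = 5, D = 5, total pairs = 10.
Step 3: tau = (C - D)/(n(n-1)/2) = (5 - 5)/10 = 0.000000.
Step 4: Exact two-sided p-value (enumerate n! = 120 permutations of y under H0): p = 1.000000.
Step 5: alpha = 0.05. fail to reject H0.

tau_b = 0.0000 (C=5, D=5), p = 1.000000, fail to reject H0.


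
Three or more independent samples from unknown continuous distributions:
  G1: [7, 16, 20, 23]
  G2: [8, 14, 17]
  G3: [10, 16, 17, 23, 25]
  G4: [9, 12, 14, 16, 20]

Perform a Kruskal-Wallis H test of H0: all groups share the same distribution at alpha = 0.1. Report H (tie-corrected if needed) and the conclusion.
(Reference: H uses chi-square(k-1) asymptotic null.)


Step 1: Combine all N = 17 observations and assign midranks.
sorted (value, group, rank): (7,G1,1), (8,G2,2), (9,G4,3), (10,G3,4), (12,G4,5), (14,G2,6.5), (14,G4,6.5), (16,G1,9), (16,G3,9), (16,G4,9), (17,G2,11.5), (17,G3,11.5), (20,G1,13.5), (20,G4,13.5), (23,G1,15.5), (23,G3,15.5), (25,G3,17)
Step 2: Sum ranks within each group.
R_1 = 39 (n_1 = 4)
R_2 = 20 (n_2 = 3)
R_3 = 57 (n_3 = 5)
R_4 = 37 (n_4 = 5)
Step 3: H = 12/(N(N+1)) * sum(R_i^2/n_i) - 3(N+1)
     = 12/(17*18) * (39^2/4 + 20^2/3 + 57^2/5 + 37^2/5) - 3*18
     = 0.039216 * 1437.18 - 54
     = 2.360131.
Step 4: Ties present; correction factor C = 1 - 48/(17^3 - 17) = 0.990196. Corrected H = 2.360131 / 0.990196 = 2.383498.
Step 5: Under H0, H ~ chi^2(3); p-value = 0.496714.
Step 6: alpha = 0.1. fail to reject H0.

H = 2.3835, df = 3, p = 0.496714, fail to reject H0.


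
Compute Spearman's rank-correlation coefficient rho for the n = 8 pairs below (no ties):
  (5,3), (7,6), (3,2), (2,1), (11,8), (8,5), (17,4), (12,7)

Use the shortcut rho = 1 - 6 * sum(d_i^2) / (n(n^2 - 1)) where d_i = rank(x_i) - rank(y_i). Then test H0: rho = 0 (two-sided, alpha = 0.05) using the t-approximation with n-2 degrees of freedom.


Step 1: Rank x and y separately (midranks; no ties here).
rank(x): 5->3, 7->4, 3->2, 2->1, 11->6, 8->5, 17->8, 12->7
rank(y): 3->3, 6->6, 2->2, 1->1, 8->8, 5->5, 4->4, 7->7
Step 2: d_i = R_x(i) - R_y(i); compute d_i^2.
  (3-3)^2=0, (4-6)^2=4, (2-2)^2=0, (1-1)^2=0, (6-8)^2=4, (5-5)^2=0, (8-4)^2=16, (7-7)^2=0
sum(d^2) = 24.
Step 3: rho = 1 - 6*24 / (8*(8^2 - 1)) = 1 - 144/504 = 0.714286.
Step 4: Under H0, t = rho * sqrt((n-2)/(1-rho^2)) = 2.5000 ~ t(6).
Step 5: Two-sided p-value from the t-distribution with 6 df = 0.046528.
Step 6: alpha = 0.05. reject H0.

rho = 0.7143, p = 0.046528, reject H0 at alpha = 0.05.


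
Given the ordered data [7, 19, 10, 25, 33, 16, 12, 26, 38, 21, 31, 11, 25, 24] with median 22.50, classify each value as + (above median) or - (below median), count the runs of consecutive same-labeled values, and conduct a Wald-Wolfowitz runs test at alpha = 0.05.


Step 1: Compute median = 22.50; label A = above, B = below.
Labels in order: BBBAABBAABABAA  (n_A = 7, n_B = 7)
Step 2: Count runs R = 8.
Step 3: Under H0 (random ordering), E[R] = 2*n_A*n_B/(n_A+n_B) + 1 = 2*7*7/14 + 1 = 8.0000.
        Var[R] = 2*n_A*n_B*(2*n_A*n_B - n_A - n_B) / ((n_A+n_B)^2 * (n_A+n_B-1)) = 8232/2548 = 3.2308.
        SD[R] = 1.7974.
Step 4: R = E[R], so z = 0 with no continuity correction.
Step 5: Two-sided p-value via normal approximation = 2*(1 - Phi(|z|)) = 1.000000.
Step 6: alpha = 0.05. fail to reject H0.

R = 8, z = 0.0000, p = 1.000000, fail to reject H0.


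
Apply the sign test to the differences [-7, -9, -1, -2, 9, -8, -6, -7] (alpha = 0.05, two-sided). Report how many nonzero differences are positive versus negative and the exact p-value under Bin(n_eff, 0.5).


Step 1: Discard zero differences. Original n = 8; n_eff = number of nonzero differences = 8.
Nonzero differences (with sign): -7, -9, -1, -2, +9, -8, -6, -7
Step 2: Count signs: positive = 1, negative = 7.
Step 3: Under H0: P(positive) = 0.5, so the number of positives S ~ Bin(8, 0.5).
Step 4: Two-sided exact p-value = sum of Bin(8,0.5) probabilities at or below the observed probability = 0.070312.
Step 5: alpha = 0.05. fail to reject H0.

n_eff = 8, pos = 1, neg = 7, p = 0.070312, fail to reject H0.


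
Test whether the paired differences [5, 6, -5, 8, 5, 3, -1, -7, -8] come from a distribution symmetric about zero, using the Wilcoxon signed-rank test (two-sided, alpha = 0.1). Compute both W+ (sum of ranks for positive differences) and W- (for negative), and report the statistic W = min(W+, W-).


Step 1: Drop any zero differences (none here) and take |d_i|.
|d| = [5, 6, 5, 8, 5, 3, 1, 7, 8]
Step 2: Midrank |d_i| (ties get averaged ranks).
ranks: |5|->4, |6|->6, |5|->4, |8|->8.5, |5|->4, |3|->2, |1|->1, |7|->7, |8|->8.5
Step 3: Attach original signs; sum ranks with positive sign and with negative sign.
W+ = 4 + 6 + 8.5 + 4 + 2 = 24.5
W- = 4 + 1 + 7 + 8.5 = 20.5
(Check: W+ + W- = 45 should equal n(n+1)/2 = 45.)
Step 4: Test statistic W = min(W+, W-) = 20.5.
Step 5: Ties in |d|, so use the tie-corrected normal approximation.
        E[W] = n(n+1)/4 = 9*10/4 = 22.5.
        Tie groups: |d|=5 (t=3), |d|=8 (t=2); sum(t^3 - t) = 30.
        Var[W] = n(n+1)(2n+1)/24 - sum(t^3-t)/48 = 1710/24 - 30/48 = 70.625.
        z = (W - E[W]) / sqrt(Var[W]) = (20.5 - 22.5) / 8.4039 = -0.2380.
        Two-sided p = 2*Phi(z) = 0.811892.
Step 6: alpha = 0.1. fail to reject H0.

W+ = 24.5, W- = 20.5, W = min = 20.5, p = 0.811892, fail to reject H0.


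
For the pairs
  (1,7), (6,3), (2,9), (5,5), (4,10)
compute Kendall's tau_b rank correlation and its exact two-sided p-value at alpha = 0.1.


Step 1: Enumerate the 10 unordered pairs (i,j) with i<j and classify each by sign(x_j-x_i) * sign(y_j-y_i).
  (1,2):dx=+5,dy=-4->D; (1,3):dx=+1,dy=+2->C; (1,4):dx=+4,dy=-2->D; (1,5):dx=+3,dy=+3->C
  (2,3):dx=-4,dy=+6->D; (2,4):dx=-1,dy=+2->D; (2,5):dx=-2,dy=+7->D; (3,4):dx=+3,dy=-4->D
  (3,5):dx=+2,dy=+1->C; (4,5):dx=-1,dy=+5->D
Step 2: C = 3, D = 7, total pairs = 10.
Step 3: tau = (C - D)/(n(n-1)/2) = (3 - 7)/10 = -0.400000.
Step 4: Exact two-sided p-value (enumerate n! = 120 permutations of y under H0): p = 0.483333.
Step 5: alpha = 0.1. fail to reject H0.

tau_b = -0.4000 (C=3, D=7), p = 0.483333, fail to reject H0.


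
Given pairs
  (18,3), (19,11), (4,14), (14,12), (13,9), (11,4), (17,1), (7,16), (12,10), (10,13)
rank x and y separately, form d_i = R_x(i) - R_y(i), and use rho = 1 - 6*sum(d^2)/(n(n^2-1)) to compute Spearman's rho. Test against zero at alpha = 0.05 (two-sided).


Step 1: Rank x and y separately (midranks; no ties here).
rank(x): 18->9, 19->10, 4->1, 14->7, 13->6, 11->4, 17->8, 7->2, 12->5, 10->3
rank(y): 3->2, 11->6, 14->9, 12->7, 9->4, 4->3, 1->1, 16->10, 10->5, 13->8
Step 2: d_i = R_x(i) - R_y(i); compute d_i^2.
  (9-2)^2=49, (10-6)^2=16, (1-9)^2=64, (7-7)^2=0, (6-4)^2=4, (4-3)^2=1, (8-1)^2=49, (2-10)^2=64, (5-5)^2=0, (3-8)^2=25
sum(d^2) = 272.
Step 3: rho = 1 - 6*272 / (10*(10^2 - 1)) = 1 - 1632/990 = -0.648485.
Step 4: Under H0, t = rho * sqrt((n-2)/(1-rho^2)) = -2.4095 ~ t(8).
Step 5: Two-sided p-value from the t-distribution with 8 df = 0.042540.
Step 6: alpha = 0.05. reject H0.

rho = -0.6485, p = 0.042540, reject H0 at alpha = 0.05.


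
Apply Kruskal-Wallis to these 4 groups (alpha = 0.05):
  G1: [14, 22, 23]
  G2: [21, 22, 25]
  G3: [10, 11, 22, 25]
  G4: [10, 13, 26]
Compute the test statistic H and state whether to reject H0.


Step 1: Combine all N = 13 observations and assign midranks.
sorted (value, group, rank): (10,G3,1.5), (10,G4,1.5), (11,G3,3), (13,G4,4), (14,G1,5), (21,G2,6), (22,G1,8), (22,G2,8), (22,G3,8), (23,G1,10), (25,G2,11.5), (25,G3,11.5), (26,G4,13)
Step 2: Sum ranks within each group.
R_1 = 23 (n_1 = 3)
R_2 = 25.5 (n_2 = 3)
R_3 = 24 (n_3 = 4)
R_4 = 18.5 (n_4 = 3)
Step 3: H = 12/(N(N+1)) * sum(R_i^2/n_i) - 3(N+1)
     = 12/(13*14) * (23^2/3 + 25.5^2/3 + 24^2/4 + 18.5^2/3) - 3*14
     = 0.065934 * 651.167 - 42
     = 0.934066.
Step 4: Ties present; correction factor C = 1 - 36/(13^3 - 13) = 0.983516. Corrected H = 0.934066 / 0.983516 = 0.949721.
Step 5: Under H0, H ~ chi^2(3); p-value = 0.813415.
Step 6: alpha = 0.05. fail to reject H0.

H = 0.9497, df = 3, p = 0.813415, fail to reject H0.


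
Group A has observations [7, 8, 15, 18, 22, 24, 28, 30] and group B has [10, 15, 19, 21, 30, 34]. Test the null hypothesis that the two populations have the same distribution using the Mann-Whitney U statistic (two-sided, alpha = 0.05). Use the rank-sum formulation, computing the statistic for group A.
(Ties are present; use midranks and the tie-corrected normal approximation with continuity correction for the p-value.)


Step 1: Combine and sort all 14 observations; assign midranks.
sorted (value, group): (7,X), (8,X), (10,Y), (15,X), (15,Y), (18,X), (19,Y), (21,Y), (22,X), (24,X), (28,X), (30,X), (30,Y), (34,Y)
ranks: 7->1, 8->2, 10->3, 15->4.5, 15->4.5, 18->6, 19->7, 21->8, 22->9, 24->10, 28->11, 30->12.5, 30->12.5, 34->14
Step 2: Rank sum for X: R1 = 1 + 2 + 4.5 + 6 + 9 + 10 + 11 + 12.5 = 56.
Step 3: U_X = R1 - n1(n1+1)/2 = 56 - 8*9/2 = 56 - 36 = 20.
       U_Y = n1*n2 - U_X = 48 - 20 = 28.
Step 4: Ties are present, so use the tie-corrected normal approximation (with continuity correction) for the p-value.
Step 5: p-value = 0.650661; compare to alpha = 0.05. fail to reject H0.

U_X = 20, p = 0.650661, fail to reject H0 at alpha = 0.05.


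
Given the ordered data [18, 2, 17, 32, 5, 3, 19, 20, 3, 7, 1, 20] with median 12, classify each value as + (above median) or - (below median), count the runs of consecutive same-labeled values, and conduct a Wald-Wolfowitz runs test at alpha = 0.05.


Step 1: Compute median = 12; label A = above, B = below.
Labels in order: ABAABBAABBBA  (n_A = 6, n_B = 6)
Step 2: Count runs R = 7.
Step 3: Under H0 (random ordering), E[R] = 2*n_A*n_B/(n_A+n_B) + 1 = 2*6*6/12 + 1 = 7.0000.
        Var[R] = 2*n_A*n_B*(2*n_A*n_B - n_A - n_B) / ((n_A+n_B)^2 * (n_A+n_B-1)) = 4320/1584 = 2.7273.
        SD[R] = 1.6514.
Step 4: R = E[R], so z = 0 with no continuity correction.
Step 5: Two-sided p-value via normal approximation = 2*(1 - Phi(|z|)) = 1.000000.
Step 6: alpha = 0.05. fail to reject H0.

R = 7, z = 0.0000, p = 1.000000, fail to reject H0.


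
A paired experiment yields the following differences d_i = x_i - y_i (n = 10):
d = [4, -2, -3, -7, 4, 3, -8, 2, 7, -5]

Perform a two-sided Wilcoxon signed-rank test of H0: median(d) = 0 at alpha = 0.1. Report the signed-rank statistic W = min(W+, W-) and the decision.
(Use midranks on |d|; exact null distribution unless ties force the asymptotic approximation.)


Step 1: Drop any zero differences (none here) and take |d_i|.
|d| = [4, 2, 3, 7, 4, 3, 8, 2, 7, 5]
Step 2: Midrank |d_i| (ties get averaged ranks).
ranks: |4|->5.5, |2|->1.5, |3|->3.5, |7|->8.5, |4|->5.5, |3|->3.5, |8|->10, |2|->1.5, |7|->8.5, |5|->7
Step 3: Attach original signs; sum ranks with positive sign and with negative sign.
W+ = 5.5 + 5.5 + 3.5 + 1.5 + 8.5 = 24.5
W- = 1.5 + 3.5 + 8.5 + 10 + 7 = 30.5
(Check: W+ + W- = 55 should equal n(n+1)/2 = 55.)
Step 4: Test statistic W = min(W+, W-) = 24.5.
Step 5: Ties in |d|, so use the tie-corrected normal approximation.
        E[W] = n(n+1)/4 = 10*11/4 = 27.5.
        Tie groups: |d|=2 (t=2), |d|=3 (t=2), |d|=4 (t=2), |d|=7 (t=2); sum(t^3 - t) = 24.
        Var[W] = n(n+1)(2n+1)/24 - sum(t^3-t)/48 = 2310/24 - 24/48 = 95.75.
        z = (W - E[W]) / sqrt(Var[W]) = (24.5 - 27.5) / 9.7852 = -0.3066.
        Two-sided p = 2*Phi(z) = 0.759159.
Step 6: alpha = 0.1. fail to reject H0.

W+ = 24.5, W- = 30.5, W = min = 24.5, p = 0.759159, fail to reject H0.


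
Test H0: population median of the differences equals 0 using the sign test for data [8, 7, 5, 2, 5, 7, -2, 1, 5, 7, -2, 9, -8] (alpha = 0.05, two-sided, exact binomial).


Step 1: Discard zero differences. Original n = 13; n_eff = number of nonzero differences = 13.
Nonzero differences (with sign): +8, +7, +5, +2, +5, +7, -2, +1, +5, +7, -2, +9, -8
Step 2: Count signs: positive = 10, negative = 3.
Step 3: Under H0: P(positive) = 0.5, so the number of positives S ~ Bin(13, 0.5).
Step 4: Two-sided exact p-value = sum of Bin(13,0.5) probabilities at or below the observed probability = 0.092285.
Step 5: alpha = 0.05. fail to reject H0.

n_eff = 13, pos = 10, neg = 3, p = 0.092285, fail to reject H0.


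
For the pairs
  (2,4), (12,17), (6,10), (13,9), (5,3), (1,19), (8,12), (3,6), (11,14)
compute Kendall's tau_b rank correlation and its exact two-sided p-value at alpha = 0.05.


Step 1: Enumerate the 36 unordered pairs (i,j) with i<j and classify each by sign(x_j-x_i) * sign(y_j-y_i).
  (1,2):dx=+10,dy=+13->C; (1,3):dx=+4,dy=+6->C; (1,4):dx=+11,dy=+5->C; (1,5):dx=+3,dy=-1->D
  (1,6):dx=-1,dy=+15->D; (1,7):dx=+6,dy=+8->C; (1,8):dx=+1,dy=+2->C; (1,9):dx=+9,dy=+10->C
  (2,3):dx=-6,dy=-7->C; (2,4):dx=+1,dy=-8->D; (2,5):dx=-7,dy=-14->C; (2,6):dx=-11,dy=+2->D
  (2,7):dx=-4,dy=-5->C; (2,8):dx=-9,dy=-11->C; (2,9):dx=-1,dy=-3->C; (3,4):dx=+7,dy=-1->D
  (3,5):dx=-1,dy=-7->C; (3,6):dx=-5,dy=+9->D; (3,7):dx=+2,dy=+2->C; (3,8):dx=-3,dy=-4->C
  (3,9):dx=+5,dy=+4->C; (4,5):dx=-8,dy=-6->C; (4,6):dx=-12,dy=+10->D; (4,7):dx=-5,dy=+3->D
  (4,8):dx=-10,dy=-3->C; (4,9):dx=-2,dy=+5->D; (5,6):dx=-4,dy=+16->D; (5,7):dx=+3,dy=+9->C
  (5,8):dx=-2,dy=+3->D; (5,9):dx=+6,dy=+11->C; (6,7):dx=+7,dy=-7->D; (6,8):dx=+2,dy=-13->D
  (6,9):dx=+10,dy=-5->D; (7,8):dx=-5,dy=-6->C; (7,9):dx=+3,dy=+2->C; (8,9):dx=+8,dy=+8->C
Step 2: C = 22, D = 14, total pairs = 36.
Step 3: tau = (C - D)/(n(n-1)/2) = (22 - 14)/36 = 0.222222.
Step 4: Exact two-sided p-value (enumerate n! = 362880 permutations of y under H0): p = 0.476709.
Step 5: alpha = 0.05. fail to reject H0.

tau_b = 0.2222 (C=22, D=14), p = 0.476709, fail to reject H0.


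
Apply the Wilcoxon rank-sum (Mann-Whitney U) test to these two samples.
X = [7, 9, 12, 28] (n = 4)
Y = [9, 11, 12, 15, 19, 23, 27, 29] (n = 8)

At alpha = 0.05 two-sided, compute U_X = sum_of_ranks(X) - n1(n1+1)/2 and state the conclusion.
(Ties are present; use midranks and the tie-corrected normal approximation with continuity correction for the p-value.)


Step 1: Combine and sort all 12 observations; assign midranks.
sorted (value, group): (7,X), (9,X), (9,Y), (11,Y), (12,X), (12,Y), (15,Y), (19,Y), (23,Y), (27,Y), (28,X), (29,Y)
ranks: 7->1, 9->2.5, 9->2.5, 11->4, 12->5.5, 12->5.5, 15->7, 19->8, 23->9, 27->10, 28->11, 29->12
Step 2: Rank sum for X: R1 = 1 + 2.5 + 5.5 + 11 = 20.
Step 3: U_X = R1 - n1(n1+1)/2 = 20 - 4*5/2 = 20 - 10 = 10.
       U_Y = n1*n2 - U_X = 32 - 10 = 22.
Step 4: Ties are present, so use the tie-corrected normal approximation (with continuity correction) for the p-value.
Step 5: p-value = 0.348547; compare to alpha = 0.05. fail to reject H0.

U_X = 10, p = 0.348547, fail to reject H0 at alpha = 0.05.


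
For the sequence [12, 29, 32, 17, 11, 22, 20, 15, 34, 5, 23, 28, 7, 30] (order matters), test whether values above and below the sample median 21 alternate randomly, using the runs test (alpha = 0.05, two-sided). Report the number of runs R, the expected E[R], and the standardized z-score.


Step 1: Compute median = 21; label A = above, B = below.
Labels in order: BAABBABBABAABA  (n_A = 7, n_B = 7)
Step 2: Count runs R = 10.
Step 3: Under H0 (random ordering), E[R] = 2*n_A*n_B/(n_A+n_B) + 1 = 2*7*7/14 + 1 = 8.0000.
        Var[R] = 2*n_A*n_B*(2*n_A*n_B - n_A - n_B) / ((n_A+n_B)^2 * (n_A+n_B-1)) = 8232/2548 = 3.2308.
        SD[R] = 1.7974.
Step 4: Continuity-corrected z = (R - 0.5 - E[R]) / SD[R] = (10 - 0.5 - 8.0000) / 1.7974 = 0.8345.
Step 5: Two-sided p-value via normal approximation = 2*(1 - Phi(|z|)) = 0.403986.
Step 6: alpha = 0.05. fail to reject H0.

R = 10, z = 0.8345, p = 0.403986, fail to reject H0.


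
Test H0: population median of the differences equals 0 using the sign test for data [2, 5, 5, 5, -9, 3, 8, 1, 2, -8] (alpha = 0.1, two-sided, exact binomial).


Step 1: Discard zero differences. Original n = 10; n_eff = number of nonzero differences = 10.
Nonzero differences (with sign): +2, +5, +5, +5, -9, +3, +8, +1, +2, -8
Step 2: Count signs: positive = 8, negative = 2.
Step 3: Under H0: P(positive) = 0.5, so the number of positives S ~ Bin(10, 0.5).
Step 4: Two-sided exact p-value = sum of Bin(10,0.5) probabilities at or below the observed probability = 0.109375.
Step 5: alpha = 0.1. fail to reject H0.

n_eff = 10, pos = 8, neg = 2, p = 0.109375, fail to reject H0.


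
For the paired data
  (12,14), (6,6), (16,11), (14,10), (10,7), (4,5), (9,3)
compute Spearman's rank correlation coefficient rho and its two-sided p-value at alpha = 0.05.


Step 1: Rank x and y separately (midranks; no ties here).
rank(x): 12->5, 6->2, 16->7, 14->6, 10->4, 4->1, 9->3
rank(y): 14->7, 6->3, 11->6, 10->5, 7->4, 5->2, 3->1
Step 2: d_i = R_x(i) - R_y(i); compute d_i^2.
  (5-7)^2=4, (2-3)^2=1, (7-6)^2=1, (6-5)^2=1, (4-4)^2=0, (1-2)^2=1, (3-1)^2=4
sum(d^2) = 12.
Step 3: rho = 1 - 6*12 / (7*(7^2 - 1)) = 1 - 72/336 = 0.785714.
Step 4: Under H0, t = rho * sqrt((n-2)/(1-rho^2)) = 2.8402 ~ t(5).
Step 5: Two-sided p-value from the t-distribution with 5 df = 0.036238.
Step 6: alpha = 0.05. reject H0.

rho = 0.7857, p = 0.036238, reject H0 at alpha = 0.05.


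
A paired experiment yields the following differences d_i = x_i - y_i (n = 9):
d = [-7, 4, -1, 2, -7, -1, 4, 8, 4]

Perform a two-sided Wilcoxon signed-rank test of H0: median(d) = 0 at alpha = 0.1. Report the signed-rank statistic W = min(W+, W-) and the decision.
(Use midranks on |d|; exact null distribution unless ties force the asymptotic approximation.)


Step 1: Drop any zero differences (none here) and take |d_i|.
|d| = [7, 4, 1, 2, 7, 1, 4, 8, 4]
Step 2: Midrank |d_i| (ties get averaged ranks).
ranks: |7|->7.5, |4|->5, |1|->1.5, |2|->3, |7|->7.5, |1|->1.5, |4|->5, |8|->9, |4|->5
Step 3: Attach original signs; sum ranks with positive sign and with negative sign.
W+ = 5 + 3 + 5 + 9 + 5 = 27
W- = 7.5 + 1.5 + 7.5 + 1.5 = 18
(Check: W+ + W- = 45 should equal n(n+1)/2 = 45.)
Step 4: Test statistic W = min(W+, W-) = 18.
Step 5: Ties in |d|, so use the tie-corrected normal approximation.
        E[W] = n(n+1)/4 = 9*10/4 = 22.5.
        Tie groups: |d|=1 (t=2), |d|=4 (t=3), |d|=7 (t=2); sum(t^3 - t) = 36.
        Var[W] = n(n+1)(2n+1)/24 - sum(t^3-t)/48 = 1710/24 - 36/48 = 70.5.
        z = (W - E[W]) / sqrt(Var[W]) = (18 - 22.5) / 8.3964 = -0.5359.
        Two-sided p = 2*Phi(z) = 0.591998.
Step 6: alpha = 0.1. fail to reject H0.

W+ = 27, W- = 18, W = min = 18, p = 0.591998, fail to reject H0.


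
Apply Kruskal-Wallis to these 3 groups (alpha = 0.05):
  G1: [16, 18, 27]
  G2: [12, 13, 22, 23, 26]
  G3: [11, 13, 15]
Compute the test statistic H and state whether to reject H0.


Step 1: Combine all N = 11 observations and assign midranks.
sorted (value, group, rank): (11,G3,1), (12,G2,2), (13,G2,3.5), (13,G3,3.5), (15,G3,5), (16,G1,6), (18,G1,7), (22,G2,8), (23,G2,9), (26,G2,10), (27,G1,11)
Step 2: Sum ranks within each group.
R_1 = 24 (n_1 = 3)
R_2 = 32.5 (n_2 = 5)
R_3 = 9.5 (n_3 = 3)
Step 3: H = 12/(N(N+1)) * sum(R_i^2/n_i) - 3(N+1)
     = 12/(11*12) * (24^2/3 + 32.5^2/5 + 9.5^2/3) - 3*12
     = 0.090909 * 433.333 - 36
     = 3.393939.
Step 4: Ties present; correction factor C = 1 - 6/(11^3 - 11) = 0.995455. Corrected H = 3.393939 / 0.995455 = 3.409437.
Step 5: Under H0, H ~ chi^2(2); p-value = 0.181824.
Step 6: alpha = 0.05. fail to reject H0.

H = 3.4094, df = 2, p = 0.181824, fail to reject H0.


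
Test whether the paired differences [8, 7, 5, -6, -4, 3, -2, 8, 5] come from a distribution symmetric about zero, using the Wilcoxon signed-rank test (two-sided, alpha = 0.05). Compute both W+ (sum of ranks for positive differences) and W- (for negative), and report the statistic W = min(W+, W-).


Step 1: Drop any zero differences (none here) and take |d_i|.
|d| = [8, 7, 5, 6, 4, 3, 2, 8, 5]
Step 2: Midrank |d_i| (ties get averaged ranks).
ranks: |8|->8.5, |7|->7, |5|->4.5, |6|->6, |4|->3, |3|->2, |2|->1, |8|->8.5, |5|->4.5
Step 3: Attach original signs; sum ranks with positive sign and with negative sign.
W+ = 8.5 + 7 + 4.5 + 2 + 8.5 + 4.5 = 35
W- = 6 + 3 + 1 = 10
(Check: W+ + W- = 45 should equal n(n+1)/2 = 45.)
Step 4: Test statistic W = min(W+, W-) = 10.
Step 5: Ties in |d|, so use the tie-corrected normal approximation.
        E[W] = n(n+1)/4 = 9*10/4 = 22.5.
        Tie groups: |d|=5 (t=2), |d|=8 (t=2); sum(t^3 - t) = 12.
        Var[W] = n(n+1)(2n+1)/24 - sum(t^3-t)/48 = 1710/24 - 12/48 = 71.
        z = (W - E[W]) / sqrt(Var[W]) = (10 - 22.5) / 8.4261 = -1.4835.
        Two-sided p = 2*Phi(z) = 0.137948.
Step 6: alpha = 0.05. fail to reject H0.

W+ = 35, W- = 10, W = min = 10, p = 0.137948, fail to reject H0.


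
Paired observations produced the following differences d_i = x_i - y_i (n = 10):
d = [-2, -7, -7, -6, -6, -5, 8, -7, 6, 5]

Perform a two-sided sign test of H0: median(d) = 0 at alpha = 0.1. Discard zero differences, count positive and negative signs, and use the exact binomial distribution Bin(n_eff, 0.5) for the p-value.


Step 1: Discard zero differences. Original n = 10; n_eff = number of nonzero differences = 10.
Nonzero differences (with sign): -2, -7, -7, -6, -6, -5, +8, -7, +6, +5
Step 2: Count signs: positive = 3, negative = 7.
Step 3: Under H0: P(positive) = 0.5, so the number of positives S ~ Bin(10, 0.5).
Step 4: Two-sided exact p-value = sum of Bin(10,0.5) probabilities at or below the observed probability = 0.343750.
Step 5: alpha = 0.1. fail to reject H0.

n_eff = 10, pos = 3, neg = 7, p = 0.343750, fail to reject H0.


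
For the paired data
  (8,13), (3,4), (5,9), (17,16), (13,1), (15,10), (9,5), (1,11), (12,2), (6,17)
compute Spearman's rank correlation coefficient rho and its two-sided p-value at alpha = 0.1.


Step 1: Rank x and y separately (midranks; no ties here).
rank(x): 8->5, 3->2, 5->3, 17->10, 13->8, 15->9, 9->6, 1->1, 12->7, 6->4
rank(y): 13->8, 4->3, 9->5, 16->9, 1->1, 10->6, 5->4, 11->7, 2->2, 17->10
Step 2: d_i = R_x(i) - R_y(i); compute d_i^2.
  (5-8)^2=9, (2-3)^2=1, (3-5)^2=4, (10-9)^2=1, (8-1)^2=49, (9-6)^2=9, (6-4)^2=4, (1-7)^2=36, (7-2)^2=25, (4-10)^2=36
sum(d^2) = 174.
Step 3: rho = 1 - 6*174 / (10*(10^2 - 1)) = 1 - 1044/990 = -0.054545.
Step 4: Under H0, t = rho * sqrt((n-2)/(1-rho^2)) = -0.1545 ~ t(8).
Step 5: Two-sided p-value from the t-distribution with 8 df = 0.881036.
Step 6: alpha = 0.1. fail to reject H0.

rho = -0.0545, p = 0.881036, fail to reject H0 at alpha = 0.1.


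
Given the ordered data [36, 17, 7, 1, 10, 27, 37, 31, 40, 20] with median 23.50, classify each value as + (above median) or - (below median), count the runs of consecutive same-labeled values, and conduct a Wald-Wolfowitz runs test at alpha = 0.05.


Step 1: Compute median = 23.50; label A = above, B = below.
Labels in order: ABBBBAAAAB  (n_A = 5, n_B = 5)
Step 2: Count runs R = 4.
Step 3: Under H0 (random ordering), E[R] = 2*n_A*n_B/(n_A+n_B) + 1 = 2*5*5/10 + 1 = 6.0000.
        Var[R] = 2*n_A*n_B*(2*n_A*n_B - n_A - n_B) / ((n_A+n_B)^2 * (n_A+n_B-1)) = 2000/900 = 2.2222.
        SD[R] = 1.4907.
Step 4: Continuity-corrected z = (R + 0.5 - E[R]) / SD[R] = (4 + 0.5 - 6.0000) / 1.4907 = -1.0062.
Step 5: Two-sided p-value via normal approximation = 2*(1 - Phi(|z|)) = 0.314305.
Step 6: alpha = 0.05. fail to reject H0.

R = 4, z = -1.0062, p = 0.314305, fail to reject H0.


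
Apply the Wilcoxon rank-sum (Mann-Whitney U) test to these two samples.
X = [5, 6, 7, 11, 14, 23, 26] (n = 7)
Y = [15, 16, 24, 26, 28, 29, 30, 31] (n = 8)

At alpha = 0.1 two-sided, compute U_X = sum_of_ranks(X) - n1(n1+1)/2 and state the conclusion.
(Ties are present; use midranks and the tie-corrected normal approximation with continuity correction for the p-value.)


Step 1: Combine and sort all 15 observations; assign midranks.
sorted (value, group): (5,X), (6,X), (7,X), (11,X), (14,X), (15,Y), (16,Y), (23,X), (24,Y), (26,X), (26,Y), (28,Y), (29,Y), (30,Y), (31,Y)
ranks: 5->1, 6->2, 7->3, 11->4, 14->5, 15->6, 16->7, 23->8, 24->9, 26->10.5, 26->10.5, 28->12, 29->13, 30->14, 31->15
Step 2: Rank sum for X: R1 = 1 + 2 + 3 + 4 + 5 + 8 + 10.5 = 33.5.
Step 3: U_X = R1 - n1(n1+1)/2 = 33.5 - 7*8/2 = 33.5 - 28 = 5.5.
       U_Y = n1*n2 - U_X = 56 - 5.5 = 50.5.
Step 4: Ties are present, so use the tie-corrected normal approximation (with continuity correction) for the p-value.
Step 5: p-value = 0.010826; compare to alpha = 0.1. reject H0.

U_X = 5.5, p = 0.010826, reject H0 at alpha = 0.1.


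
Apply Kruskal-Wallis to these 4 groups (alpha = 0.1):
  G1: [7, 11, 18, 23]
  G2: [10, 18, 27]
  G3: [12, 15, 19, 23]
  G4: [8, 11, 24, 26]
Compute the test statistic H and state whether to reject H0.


Step 1: Combine all N = 15 observations and assign midranks.
sorted (value, group, rank): (7,G1,1), (8,G4,2), (10,G2,3), (11,G1,4.5), (11,G4,4.5), (12,G3,6), (15,G3,7), (18,G1,8.5), (18,G2,8.5), (19,G3,10), (23,G1,11.5), (23,G3,11.5), (24,G4,13), (26,G4,14), (27,G2,15)
Step 2: Sum ranks within each group.
R_1 = 25.5 (n_1 = 4)
R_2 = 26.5 (n_2 = 3)
R_3 = 34.5 (n_3 = 4)
R_4 = 33.5 (n_4 = 4)
Step 3: H = 12/(N(N+1)) * sum(R_i^2/n_i) - 3(N+1)
     = 12/(15*16) * (25.5^2/4 + 26.5^2/3 + 34.5^2/4 + 33.5^2/4) - 3*16
     = 0.050000 * 974.771 - 48
     = 0.738542.
Step 4: Ties present; correction factor C = 1 - 18/(15^3 - 15) = 0.994643. Corrected H = 0.738542 / 0.994643 = 0.742519.
Step 5: Under H0, H ~ chi^2(3); p-value = 0.863160.
Step 6: alpha = 0.1. fail to reject H0.

H = 0.7425, df = 3, p = 0.863160, fail to reject H0.


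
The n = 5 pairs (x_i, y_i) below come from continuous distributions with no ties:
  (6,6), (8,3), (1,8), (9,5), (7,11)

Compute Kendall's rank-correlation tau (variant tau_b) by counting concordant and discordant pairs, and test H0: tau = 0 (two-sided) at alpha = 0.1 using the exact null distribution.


Step 1: Enumerate the 10 unordered pairs (i,j) with i<j and classify each by sign(x_j-x_i) * sign(y_j-y_i).
  (1,2):dx=+2,dy=-3->D; (1,3):dx=-5,dy=+2->D; (1,4):dx=+3,dy=-1->D; (1,5):dx=+1,dy=+5->C
  (2,3):dx=-7,dy=+5->D; (2,4):dx=+1,dy=+2->C; (2,5):dx=-1,dy=+8->D; (3,4):dx=+8,dy=-3->D
  (3,5):dx=+6,dy=+3->C; (4,5):dx=-2,dy=+6->D
Step 2: C = 3, D = 7, total pairs = 10.
Step 3: tau = (C - D)/(n(n-1)/2) = (3 - 7)/10 = -0.400000.
Step 4: Exact two-sided p-value (enumerate n! = 120 permutations of y under H0): p = 0.483333.
Step 5: alpha = 0.1. fail to reject H0.

tau_b = -0.4000 (C=3, D=7), p = 0.483333, fail to reject H0.


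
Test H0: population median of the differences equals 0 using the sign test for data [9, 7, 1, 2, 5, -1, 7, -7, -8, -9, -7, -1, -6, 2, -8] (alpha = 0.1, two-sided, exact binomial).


Step 1: Discard zero differences. Original n = 15; n_eff = number of nonzero differences = 15.
Nonzero differences (with sign): +9, +7, +1, +2, +5, -1, +7, -7, -8, -9, -7, -1, -6, +2, -8
Step 2: Count signs: positive = 7, negative = 8.
Step 3: Under H0: P(positive) = 0.5, so the number of positives S ~ Bin(15, 0.5).
Step 4: Two-sided exact p-value = sum of Bin(15,0.5) probabilities at or below the observed probability = 1.000000.
Step 5: alpha = 0.1. fail to reject H0.

n_eff = 15, pos = 7, neg = 8, p = 1.000000, fail to reject H0.


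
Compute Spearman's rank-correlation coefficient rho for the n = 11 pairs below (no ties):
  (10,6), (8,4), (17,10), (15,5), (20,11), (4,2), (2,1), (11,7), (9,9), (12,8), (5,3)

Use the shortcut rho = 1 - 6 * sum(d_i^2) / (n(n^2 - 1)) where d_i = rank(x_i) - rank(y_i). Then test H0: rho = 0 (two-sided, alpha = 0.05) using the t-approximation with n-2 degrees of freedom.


Step 1: Rank x and y separately (midranks; no ties here).
rank(x): 10->6, 8->4, 17->10, 15->9, 20->11, 4->2, 2->1, 11->7, 9->5, 12->8, 5->3
rank(y): 6->6, 4->4, 10->10, 5->5, 11->11, 2->2, 1->1, 7->7, 9->9, 8->8, 3->3
Step 2: d_i = R_x(i) - R_y(i); compute d_i^2.
  (6-6)^2=0, (4-4)^2=0, (10-10)^2=0, (9-5)^2=16, (11-11)^2=0, (2-2)^2=0, (1-1)^2=0, (7-7)^2=0, (5-9)^2=16, (8-8)^2=0, (3-3)^2=0
sum(d^2) = 32.
Step 3: rho = 1 - 6*32 / (11*(11^2 - 1)) = 1 - 192/1320 = 0.854545.
Step 4: Under H0, t = rho * sqrt((n-2)/(1-rho^2)) = 4.9360 ~ t(9).
Step 5: Two-sided p-value from the t-distribution with 9 df = 0.000807.
Step 6: alpha = 0.05. reject H0.

rho = 0.8545, p = 0.000807, reject H0 at alpha = 0.05.


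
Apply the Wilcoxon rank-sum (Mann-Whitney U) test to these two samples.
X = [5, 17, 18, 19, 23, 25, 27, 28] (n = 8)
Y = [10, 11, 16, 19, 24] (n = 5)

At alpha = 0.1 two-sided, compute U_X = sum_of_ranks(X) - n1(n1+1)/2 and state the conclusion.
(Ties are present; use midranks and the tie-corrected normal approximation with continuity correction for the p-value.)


Step 1: Combine and sort all 13 observations; assign midranks.
sorted (value, group): (5,X), (10,Y), (11,Y), (16,Y), (17,X), (18,X), (19,X), (19,Y), (23,X), (24,Y), (25,X), (27,X), (28,X)
ranks: 5->1, 10->2, 11->3, 16->4, 17->5, 18->6, 19->7.5, 19->7.5, 23->9, 24->10, 25->11, 27->12, 28->13
Step 2: Rank sum for X: R1 = 1 + 5 + 6 + 7.5 + 9 + 11 + 12 + 13 = 64.5.
Step 3: U_X = R1 - n1(n1+1)/2 = 64.5 - 8*9/2 = 64.5 - 36 = 28.5.
       U_Y = n1*n2 - U_X = 40 - 28.5 = 11.5.
Step 4: Ties are present, so use the tie-corrected normal approximation (with continuity correction) for the p-value.
Step 5: p-value = 0.240919; compare to alpha = 0.1. fail to reject H0.

U_X = 28.5, p = 0.240919, fail to reject H0 at alpha = 0.1.


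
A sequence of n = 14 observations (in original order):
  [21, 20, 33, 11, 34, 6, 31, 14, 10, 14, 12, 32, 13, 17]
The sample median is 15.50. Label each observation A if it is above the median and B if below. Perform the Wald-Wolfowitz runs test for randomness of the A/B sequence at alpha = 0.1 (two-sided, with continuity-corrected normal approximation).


Step 1: Compute median = 15.50; label A = above, B = below.
Labels in order: AAABABABBBBABA  (n_A = 7, n_B = 7)
Step 2: Count runs R = 9.
Step 3: Under H0 (random ordering), E[R] = 2*n_A*n_B/(n_A+n_B) + 1 = 2*7*7/14 + 1 = 8.0000.
        Var[R] = 2*n_A*n_B*(2*n_A*n_B - n_A - n_B) / ((n_A+n_B)^2 * (n_A+n_B-1)) = 8232/2548 = 3.2308.
        SD[R] = 1.7974.
Step 4: Continuity-corrected z = (R - 0.5 - E[R]) / SD[R] = (9 - 0.5 - 8.0000) / 1.7974 = 0.2782.
Step 5: Two-sided p-value via normal approximation = 2*(1 - Phi(|z|)) = 0.780879.
Step 6: alpha = 0.1. fail to reject H0.

R = 9, z = 0.2782, p = 0.780879, fail to reject H0.


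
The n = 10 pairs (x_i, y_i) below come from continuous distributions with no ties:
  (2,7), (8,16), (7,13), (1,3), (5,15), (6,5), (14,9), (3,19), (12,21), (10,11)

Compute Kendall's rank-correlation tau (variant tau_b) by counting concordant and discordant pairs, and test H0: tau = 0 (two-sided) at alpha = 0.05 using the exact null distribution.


Step 1: Enumerate the 45 unordered pairs (i,j) with i<j and classify each by sign(x_j-x_i) * sign(y_j-y_i).
  (1,2):dx=+6,dy=+9->C; (1,3):dx=+5,dy=+6->C; (1,4):dx=-1,dy=-4->C; (1,5):dx=+3,dy=+8->C
  (1,6):dx=+4,dy=-2->D; (1,7):dx=+12,dy=+2->C; (1,8):dx=+1,dy=+12->C; (1,9):dx=+10,dy=+14->C
  (1,10):dx=+8,dy=+4->C; (2,3):dx=-1,dy=-3->C; (2,4):dx=-7,dy=-13->C; (2,5):dx=-3,dy=-1->C
  (2,6):dx=-2,dy=-11->C; (2,7):dx=+6,dy=-7->D; (2,8):dx=-5,dy=+3->D; (2,9):dx=+4,dy=+5->C
  (2,10):dx=+2,dy=-5->D; (3,4):dx=-6,dy=-10->C; (3,5):dx=-2,dy=+2->D; (3,6):dx=-1,dy=-8->C
  (3,7):dx=+7,dy=-4->D; (3,8):dx=-4,dy=+6->D; (3,9):dx=+5,dy=+8->C; (3,10):dx=+3,dy=-2->D
  (4,5):dx=+4,dy=+12->C; (4,6):dx=+5,dy=+2->C; (4,7):dx=+13,dy=+6->C; (4,8):dx=+2,dy=+16->C
  (4,9):dx=+11,dy=+18->C; (4,10):dx=+9,dy=+8->C; (5,6):dx=+1,dy=-10->D; (5,7):dx=+9,dy=-6->D
  (5,8):dx=-2,dy=+4->D; (5,9):dx=+7,dy=+6->C; (5,10):dx=+5,dy=-4->D; (6,7):dx=+8,dy=+4->C
  (6,8):dx=-3,dy=+14->D; (6,9):dx=+6,dy=+16->C; (6,10):dx=+4,dy=+6->C; (7,8):dx=-11,dy=+10->D
  (7,9):dx=-2,dy=+12->D; (7,10):dx=-4,dy=+2->D; (8,9):dx=+9,dy=+2->C; (8,10):dx=+7,dy=-8->D
  (9,10):dx=-2,dy=-10->C
Step 2: C = 28, D = 17, total pairs = 45.
Step 3: tau = (C - D)/(n(n-1)/2) = (28 - 17)/45 = 0.244444.
Step 4: Exact two-sided p-value (enumerate n! = 3628800 permutations of y under H0): p = 0.380720.
Step 5: alpha = 0.05. fail to reject H0.

tau_b = 0.2444 (C=28, D=17), p = 0.380720, fail to reject H0.


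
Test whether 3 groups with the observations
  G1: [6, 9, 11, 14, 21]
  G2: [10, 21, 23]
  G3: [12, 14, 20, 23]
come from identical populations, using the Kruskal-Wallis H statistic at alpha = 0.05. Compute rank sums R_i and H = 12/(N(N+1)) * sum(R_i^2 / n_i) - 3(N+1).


Step 1: Combine all N = 12 observations and assign midranks.
sorted (value, group, rank): (6,G1,1), (9,G1,2), (10,G2,3), (11,G1,4), (12,G3,5), (14,G1,6.5), (14,G3,6.5), (20,G3,8), (21,G1,9.5), (21,G2,9.5), (23,G2,11.5), (23,G3,11.5)
Step 2: Sum ranks within each group.
R_1 = 23 (n_1 = 5)
R_2 = 24 (n_2 = 3)
R_3 = 31 (n_3 = 4)
Step 3: H = 12/(N(N+1)) * sum(R_i^2/n_i) - 3(N+1)
     = 12/(12*13) * (23^2/5 + 24^2/3 + 31^2/4) - 3*13
     = 0.076923 * 538.05 - 39
     = 2.388462.
Step 4: Ties present; correction factor C = 1 - 18/(12^3 - 12) = 0.989510. Corrected H = 2.388462 / 0.989510 = 2.413781.
Step 5: Under H0, H ~ chi^2(2); p-value = 0.299126.
Step 6: alpha = 0.05. fail to reject H0.

H = 2.4138, df = 2, p = 0.299126, fail to reject H0.


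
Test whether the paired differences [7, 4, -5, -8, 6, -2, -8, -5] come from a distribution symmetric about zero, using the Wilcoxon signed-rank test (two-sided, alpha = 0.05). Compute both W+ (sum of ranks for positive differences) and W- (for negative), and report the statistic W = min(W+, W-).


Step 1: Drop any zero differences (none here) and take |d_i|.
|d| = [7, 4, 5, 8, 6, 2, 8, 5]
Step 2: Midrank |d_i| (ties get averaged ranks).
ranks: |7|->6, |4|->2, |5|->3.5, |8|->7.5, |6|->5, |2|->1, |8|->7.5, |5|->3.5
Step 3: Attach original signs; sum ranks with positive sign and with negative sign.
W+ = 6 + 2 + 5 = 13
W- = 3.5 + 7.5 + 1 + 7.5 + 3.5 = 23
(Check: W+ + W- = 36 should equal n(n+1)/2 = 36.)
Step 4: Test statistic W = min(W+, W-) = 13.
Step 5: Ties in |d|, so use the tie-corrected normal approximation.
        E[W] = n(n+1)/4 = 8*9/4 = 18.
        Tie groups: |d|=5 (t=2), |d|=8 (t=2); sum(t^3 - t) = 12.
        Var[W] = n(n+1)(2n+1)/24 - sum(t^3-t)/48 = 1224/24 - 12/48 = 50.75.
        z = (W - E[W]) / sqrt(Var[W]) = (13 - 18) / 7.1239 = -0.7019.
        Two-sided p = 2*Phi(z) = 0.482765.
Step 6: alpha = 0.05. fail to reject H0.

W+ = 13, W- = 23, W = min = 13, p = 0.482765, fail to reject H0.


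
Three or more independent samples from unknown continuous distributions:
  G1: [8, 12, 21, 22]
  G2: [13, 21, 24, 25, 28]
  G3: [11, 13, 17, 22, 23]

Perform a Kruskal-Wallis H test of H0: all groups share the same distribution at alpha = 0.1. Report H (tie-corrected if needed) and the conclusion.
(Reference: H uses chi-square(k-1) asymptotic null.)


Step 1: Combine all N = 14 observations and assign midranks.
sorted (value, group, rank): (8,G1,1), (11,G3,2), (12,G1,3), (13,G2,4.5), (13,G3,4.5), (17,G3,6), (21,G1,7.5), (21,G2,7.5), (22,G1,9.5), (22,G3,9.5), (23,G3,11), (24,G2,12), (25,G2,13), (28,G2,14)
Step 2: Sum ranks within each group.
R_1 = 21 (n_1 = 4)
R_2 = 51 (n_2 = 5)
R_3 = 33 (n_3 = 5)
Step 3: H = 12/(N(N+1)) * sum(R_i^2/n_i) - 3(N+1)
     = 12/(14*15) * (21^2/4 + 51^2/5 + 33^2/5) - 3*15
     = 0.057143 * 848.25 - 45
     = 3.471429.
Step 4: Ties present; correction factor C = 1 - 18/(14^3 - 14) = 0.993407. Corrected H = 3.471429 / 0.993407 = 3.494469.
Step 5: Under H0, H ~ chi^2(2); p-value = 0.174255.
Step 6: alpha = 0.1. fail to reject H0.

H = 3.4945, df = 2, p = 0.174255, fail to reject H0.


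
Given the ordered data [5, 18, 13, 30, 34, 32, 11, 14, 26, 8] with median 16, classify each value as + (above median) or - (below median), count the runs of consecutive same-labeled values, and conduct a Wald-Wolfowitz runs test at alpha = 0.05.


Step 1: Compute median = 16; label A = above, B = below.
Labels in order: BABAAABBAB  (n_A = 5, n_B = 5)
Step 2: Count runs R = 7.
Step 3: Under H0 (random ordering), E[R] = 2*n_A*n_B/(n_A+n_B) + 1 = 2*5*5/10 + 1 = 6.0000.
        Var[R] = 2*n_A*n_B*(2*n_A*n_B - n_A - n_B) / ((n_A+n_B)^2 * (n_A+n_B-1)) = 2000/900 = 2.2222.
        SD[R] = 1.4907.
Step 4: Continuity-corrected z = (R - 0.5 - E[R]) / SD[R] = (7 - 0.5 - 6.0000) / 1.4907 = 0.3354.
Step 5: Two-sided p-value via normal approximation = 2*(1 - Phi(|z|)) = 0.737316.
Step 6: alpha = 0.05. fail to reject H0.

R = 7, z = 0.3354, p = 0.737316, fail to reject H0.


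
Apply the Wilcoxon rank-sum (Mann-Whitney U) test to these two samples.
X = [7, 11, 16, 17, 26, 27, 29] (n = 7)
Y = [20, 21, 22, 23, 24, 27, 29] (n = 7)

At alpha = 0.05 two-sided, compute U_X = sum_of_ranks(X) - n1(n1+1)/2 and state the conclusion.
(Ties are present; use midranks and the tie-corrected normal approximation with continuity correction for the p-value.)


Step 1: Combine and sort all 14 observations; assign midranks.
sorted (value, group): (7,X), (11,X), (16,X), (17,X), (20,Y), (21,Y), (22,Y), (23,Y), (24,Y), (26,X), (27,X), (27,Y), (29,X), (29,Y)
ranks: 7->1, 11->2, 16->3, 17->4, 20->5, 21->6, 22->7, 23->8, 24->9, 26->10, 27->11.5, 27->11.5, 29->13.5, 29->13.5
Step 2: Rank sum for X: R1 = 1 + 2 + 3 + 4 + 10 + 11.5 + 13.5 = 45.
Step 3: U_X = R1 - n1(n1+1)/2 = 45 - 7*8/2 = 45 - 28 = 17.
       U_Y = n1*n2 - U_X = 49 - 17 = 32.
Step 4: Ties are present, so use the tie-corrected normal approximation (with continuity correction) for the p-value.
Step 5: p-value = 0.370039; compare to alpha = 0.05. fail to reject H0.

U_X = 17, p = 0.370039, fail to reject H0 at alpha = 0.05.


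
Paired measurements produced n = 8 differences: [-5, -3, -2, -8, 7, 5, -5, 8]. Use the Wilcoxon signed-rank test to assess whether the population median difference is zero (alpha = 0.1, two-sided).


Step 1: Drop any zero differences (none here) and take |d_i|.
|d| = [5, 3, 2, 8, 7, 5, 5, 8]
Step 2: Midrank |d_i| (ties get averaged ranks).
ranks: |5|->4, |3|->2, |2|->1, |8|->7.5, |7|->6, |5|->4, |5|->4, |8|->7.5
Step 3: Attach original signs; sum ranks with positive sign and with negative sign.
W+ = 6 + 4 + 7.5 = 17.5
W- = 4 + 2 + 1 + 7.5 + 4 = 18.5
(Check: W+ + W- = 36 should equal n(n+1)/2 = 36.)
Step 4: Test statistic W = min(W+, W-) = 17.5.
Step 5: Ties in |d|, so use the tie-corrected normal approximation.
        E[W] = n(n+1)/4 = 8*9/4 = 18.
        Tie groups: |d|=5 (t=3), |d|=8 (t=2); sum(t^3 - t) = 30.
        Var[W] = n(n+1)(2n+1)/24 - sum(t^3-t)/48 = 1224/24 - 30/48 = 50.375.
        z = (W - E[W]) / sqrt(Var[W]) = (17.5 - 18) / 7.0975 = -0.0704.
        Two-sided p = 2*Phi(z) = 0.943838.
Step 6: alpha = 0.1. fail to reject H0.

W+ = 17.5, W- = 18.5, W = min = 17.5, p = 0.943838, fail to reject H0.


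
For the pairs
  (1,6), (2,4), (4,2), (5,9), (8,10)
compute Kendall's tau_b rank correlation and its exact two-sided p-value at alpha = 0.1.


Step 1: Enumerate the 10 unordered pairs (i,j) with i<j and classify each by sign(x_j-x_i) * sign(y_j-y_i).
  (1,2):dx=+1,dy=-2->D; (1,3):dx=+3,dy=-4->D; (1,4):dx=+4,dy=+3->C; (1,5):dx=+7,dy=+4->C
  (2,3):dx=+2,dy=-2->D; (2,4):dx=+3,dy=+5->C; (2,5):dx=+6,dy=+6->C; (3,4):dx=+1,dy=+7->C
  (3,5):dx=+4,dy=+8->C; (4,5):dx=+3,dy=+1->C
Step 2: C = 7, D = 3, total pairs = 10.
Step 3: tau = (C - D)/(n(n-1)/2) = (7 - 3)/10 = 0.400000.
Step 4: Exact two-sided p-value (enumerate n! = 120 permutations of y under H0): p = 0.483333.
Step 5: alpha = 0.1. fail to reject H0.

tau_b = 0.4000 (C=7, D=3), p = 0.483333, fail to reject H0.
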